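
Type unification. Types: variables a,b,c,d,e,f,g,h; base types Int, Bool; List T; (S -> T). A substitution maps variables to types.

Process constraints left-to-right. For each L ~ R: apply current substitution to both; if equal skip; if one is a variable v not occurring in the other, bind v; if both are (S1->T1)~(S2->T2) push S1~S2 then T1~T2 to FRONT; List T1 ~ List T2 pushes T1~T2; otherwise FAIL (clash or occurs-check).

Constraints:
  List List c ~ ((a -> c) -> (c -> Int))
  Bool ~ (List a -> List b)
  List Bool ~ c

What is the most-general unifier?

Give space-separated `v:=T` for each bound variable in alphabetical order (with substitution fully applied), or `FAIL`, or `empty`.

step 1: unify List List c ~ ((a -> c) -> (c -> Int))  [subst: {-} | 2 pending]
  clash: List List c vs ((a -> c) -> (c -> Int))

Answer: FAIL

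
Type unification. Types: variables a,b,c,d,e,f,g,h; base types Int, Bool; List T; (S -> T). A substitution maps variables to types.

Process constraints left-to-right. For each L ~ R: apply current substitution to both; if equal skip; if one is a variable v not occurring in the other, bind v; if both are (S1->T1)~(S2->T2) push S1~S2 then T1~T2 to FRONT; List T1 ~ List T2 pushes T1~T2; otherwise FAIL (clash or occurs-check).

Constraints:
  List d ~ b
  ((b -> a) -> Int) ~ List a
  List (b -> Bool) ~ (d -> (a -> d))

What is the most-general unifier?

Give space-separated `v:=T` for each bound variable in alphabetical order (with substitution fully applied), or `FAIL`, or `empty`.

step 1: unify List d ~ b  [subst: {-} | 2 pending]
  bind b := List d
step 2: unify ((List d -> a) -> Int) ~ List a  [subst: {b:=List d} | 1 pending]
  clash: ((List d -> a) -> Int) vs List a

Answer: FAIL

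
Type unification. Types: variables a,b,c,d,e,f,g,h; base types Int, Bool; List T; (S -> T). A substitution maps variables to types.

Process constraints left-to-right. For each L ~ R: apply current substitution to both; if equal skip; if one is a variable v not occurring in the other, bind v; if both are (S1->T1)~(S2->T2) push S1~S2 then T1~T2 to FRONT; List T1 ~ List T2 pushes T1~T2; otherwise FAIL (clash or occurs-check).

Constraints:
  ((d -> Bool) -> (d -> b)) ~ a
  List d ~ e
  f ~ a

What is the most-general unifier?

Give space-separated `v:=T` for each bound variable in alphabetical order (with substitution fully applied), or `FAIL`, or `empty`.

step 1: unify ((d -> Bool) -> (d -> b)) ~ a  [subst: {-} | 2 pending]
  bind a := ((d -> Bool) -> (d -> b))
step 2: unify List d ~ e  [subst: {a:=((d -> Bool) -> (d -> b))} | 1 pending]
  bind e := List d
step 3: unify f ~ ((d -> Bool) -> (d -> b))  [subst: {a:=((d -> Bool) -> (d -> b)), e:=List d} | 0 pending]
  bind f := ((d -> Bool) -> (d -> b))

Answer: a:=((d -> Bool) -> (d -> b)) e:=List d f:=((d -> Bool) -> (d -> b))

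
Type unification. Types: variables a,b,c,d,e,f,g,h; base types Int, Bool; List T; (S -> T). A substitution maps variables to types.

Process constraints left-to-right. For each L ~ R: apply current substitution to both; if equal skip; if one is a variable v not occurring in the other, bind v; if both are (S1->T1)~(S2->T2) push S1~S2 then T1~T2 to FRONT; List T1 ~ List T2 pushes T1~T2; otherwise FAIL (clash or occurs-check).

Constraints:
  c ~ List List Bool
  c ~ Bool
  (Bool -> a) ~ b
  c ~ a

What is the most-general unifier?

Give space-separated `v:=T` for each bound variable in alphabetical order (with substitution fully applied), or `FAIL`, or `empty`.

Answer: FAIL

Derivation:
step 1: unify c ~ List List Bool  [subst: {-} | 3 pending]
  bind c := List List Bool
step 2: unify List List Bool ~ Bool  [subst: {c:=List List Bool} | 2 pending]
  clash: List List Bool vs Bool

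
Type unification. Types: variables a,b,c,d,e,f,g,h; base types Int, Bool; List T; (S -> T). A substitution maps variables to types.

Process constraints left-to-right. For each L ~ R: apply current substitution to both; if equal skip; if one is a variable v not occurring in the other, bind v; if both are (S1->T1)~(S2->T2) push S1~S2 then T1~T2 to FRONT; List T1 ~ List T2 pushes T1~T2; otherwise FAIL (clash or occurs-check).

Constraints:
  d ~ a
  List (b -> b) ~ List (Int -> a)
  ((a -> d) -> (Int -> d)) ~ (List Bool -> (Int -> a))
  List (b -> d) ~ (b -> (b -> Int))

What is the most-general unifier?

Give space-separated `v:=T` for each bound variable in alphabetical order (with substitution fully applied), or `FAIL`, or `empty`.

step 1: unify d ~ a  [subst: {-} | 3 pending]
  bind d := a
step 2: unify List (b -> b) ~ List (Int -> a)  [subst: {d:=a} | 2 pending]
  -> decompose List: push (b -> b)~(Int -> a)
step 3: unify (b -> b) ~ (Int -> a)  [subst: {d:=a} | 2 pending]
  -> decompose arrow: push b~Int, b~a
step 4: unify b ~ Int  [subst: {d:=a} | 3 pending]
  bind b := Int
step 5: unify Int ~ a  [subst: {d:=a, b:=Int} | 2 pending]
  bind a := Int
step 6: unify ((Int -> Int) -> (Int -> Int)) ~ (List Bool -> (Int -> Int))  [subst: {d:=a, b:=Int, a:=Int} | 1 pending]
  -> decompose arrow: push (Int -> Int)~List Bool, (Int -> Int)~(Int -> Int)
step 7: unify (Int -> Int) ~ List Bool  [subst: {d:=a, b:=Int, a:=Int} | 2 pending]
  clash: (Int -> Int) vs List Bool

Answer: FAIL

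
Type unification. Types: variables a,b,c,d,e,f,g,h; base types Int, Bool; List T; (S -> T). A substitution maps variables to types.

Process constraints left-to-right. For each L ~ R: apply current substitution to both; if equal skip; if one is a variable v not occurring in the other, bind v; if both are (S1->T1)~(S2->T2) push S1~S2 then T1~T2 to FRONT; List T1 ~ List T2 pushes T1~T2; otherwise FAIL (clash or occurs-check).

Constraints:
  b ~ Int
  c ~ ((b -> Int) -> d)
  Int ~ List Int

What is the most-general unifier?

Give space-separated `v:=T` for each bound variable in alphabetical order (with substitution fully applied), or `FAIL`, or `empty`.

step 1: unify b ~ Int  [subst: {-} | 2 pending]
  bind b := Int
step 2: unify c ~ ((Int -> Int) -> d)  [subst: {b:=Int} | 1 pending]
  bind c := ((Int -> Int) -> d)
step 3: unify Int ~ List Int  [subst: {b:=Int, c:=((Int -> Int) -> d)} | 0 pending]
  clash: Int vs List Int

Answer: FAIL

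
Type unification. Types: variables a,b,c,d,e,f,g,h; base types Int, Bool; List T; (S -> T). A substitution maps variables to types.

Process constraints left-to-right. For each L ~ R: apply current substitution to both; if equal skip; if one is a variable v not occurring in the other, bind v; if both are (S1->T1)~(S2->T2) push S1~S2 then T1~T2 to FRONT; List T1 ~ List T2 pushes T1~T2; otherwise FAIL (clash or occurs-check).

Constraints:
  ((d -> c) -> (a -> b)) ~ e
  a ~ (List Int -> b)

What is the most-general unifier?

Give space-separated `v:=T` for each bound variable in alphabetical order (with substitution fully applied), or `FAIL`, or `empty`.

Answer: a:=(List Int -> b) e:=((d -> c) -> ((List Int -> b) -> b))

Derivation:
step 1: unify ((d -> c) -> (a -> b)) ~ e  [subst: {-} | 1 pending]
  bind e := ((d -> c) -> (a -> b))
step 2: unify a ~ (List Int -> b)  [subst: {e:=((d -> c) -> (a -> b))} | 0 pending]
  bind a := (List Int -> b)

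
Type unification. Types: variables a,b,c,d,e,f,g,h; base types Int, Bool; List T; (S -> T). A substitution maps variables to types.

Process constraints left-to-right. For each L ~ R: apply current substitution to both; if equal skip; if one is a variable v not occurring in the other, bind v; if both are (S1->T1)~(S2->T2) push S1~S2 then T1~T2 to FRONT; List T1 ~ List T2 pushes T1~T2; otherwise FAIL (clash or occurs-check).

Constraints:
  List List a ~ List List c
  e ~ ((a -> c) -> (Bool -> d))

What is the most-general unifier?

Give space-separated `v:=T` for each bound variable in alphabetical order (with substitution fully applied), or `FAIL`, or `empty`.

step 1: unify List List a ~ List List c  [subst: {-} | 1 pending]
  -> decompose List: push List a~List c
step 2: unify List a ~ List c  [subst: {-} | 1 pending]
  -> decompose List: push a~c
step 3: unify a ~ c  [subst: {-} | 1 pending]
  bind a := c
step 4: unify e ~ ((c -> c) -> (Bool -> d))  [subst: {a:=c} | 0 pending]
  bind e := ((c -> c) -> (Bool -> d))

Answer: a:=c e:=((c -> c) -> (Bool -> d))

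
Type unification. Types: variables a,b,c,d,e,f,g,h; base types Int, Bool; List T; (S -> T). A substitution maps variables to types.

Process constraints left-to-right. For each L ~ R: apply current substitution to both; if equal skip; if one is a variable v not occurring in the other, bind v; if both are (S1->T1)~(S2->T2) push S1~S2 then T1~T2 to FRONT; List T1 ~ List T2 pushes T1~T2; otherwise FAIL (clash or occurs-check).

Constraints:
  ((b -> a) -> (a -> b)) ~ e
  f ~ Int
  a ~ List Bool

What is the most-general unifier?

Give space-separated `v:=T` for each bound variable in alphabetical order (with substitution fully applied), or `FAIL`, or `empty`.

step 1: unify ((b -> a) -> (a -> b)) ~ e  [subst: {-} | 2 pending]
  bind e := ((b -> a) -> (a -> b))
step 2: unify f ~ Int  [subst: {e:=((b -> a) -> (a -> b))} | 1 pending]
  bind f := Int
step 3: unify a ~ List Bool  [subst: {e:=((b -> a) -> (a -> b)), f:=Int} | 0 pending]
  bind a := List Bool

Answer: a:=List Bool e:=((b -> List Bool) -> (List Bool -> b)) f:=Int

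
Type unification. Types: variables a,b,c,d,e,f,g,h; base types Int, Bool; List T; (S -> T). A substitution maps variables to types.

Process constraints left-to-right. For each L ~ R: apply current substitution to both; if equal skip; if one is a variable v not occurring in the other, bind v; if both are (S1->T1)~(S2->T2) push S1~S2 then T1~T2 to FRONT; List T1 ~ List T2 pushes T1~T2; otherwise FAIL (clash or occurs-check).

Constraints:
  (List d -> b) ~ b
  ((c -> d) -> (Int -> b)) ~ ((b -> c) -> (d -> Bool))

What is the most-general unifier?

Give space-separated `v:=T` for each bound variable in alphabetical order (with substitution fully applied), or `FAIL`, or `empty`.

step 1: unify (List d -> b) ~ b  [subst: {-} | 1 pending]
  occurs-check fail

Answer: FAIL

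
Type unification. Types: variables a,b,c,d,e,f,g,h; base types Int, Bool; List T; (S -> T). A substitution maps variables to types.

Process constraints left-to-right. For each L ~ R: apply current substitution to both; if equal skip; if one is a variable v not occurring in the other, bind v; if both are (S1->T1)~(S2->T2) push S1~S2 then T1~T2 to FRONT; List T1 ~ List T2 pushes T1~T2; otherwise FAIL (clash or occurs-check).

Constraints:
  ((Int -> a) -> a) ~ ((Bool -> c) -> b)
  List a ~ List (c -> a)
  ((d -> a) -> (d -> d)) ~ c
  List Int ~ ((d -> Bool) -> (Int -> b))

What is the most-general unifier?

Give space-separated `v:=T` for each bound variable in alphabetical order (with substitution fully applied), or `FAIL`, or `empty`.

step 1: unify ((Int -> a) -> a) ~ ((Bool -> c) -> b)  [subst: {-} | 3 pending]
  -> decompose arrow: push (Int -> a)~(Bool -> c), a~b
step 2: unify (Int -> a) ~ (Bool -> c)  [subst: {-} | 4 pending]
  -> decompose arrow: push Int~Bool, a~c
step 3: unify Int ~ Bool  [subst: {-} | 5 pending]
  clash: Int vs Bool

Answer: FAIL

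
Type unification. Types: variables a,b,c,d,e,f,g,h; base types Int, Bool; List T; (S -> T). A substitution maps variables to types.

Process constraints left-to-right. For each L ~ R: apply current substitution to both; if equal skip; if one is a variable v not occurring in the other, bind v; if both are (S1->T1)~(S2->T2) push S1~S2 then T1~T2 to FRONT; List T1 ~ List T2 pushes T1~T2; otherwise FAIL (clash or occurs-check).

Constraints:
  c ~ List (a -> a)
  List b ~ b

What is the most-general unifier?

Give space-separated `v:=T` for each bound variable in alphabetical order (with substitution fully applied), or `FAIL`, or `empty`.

step 1: unify c ~ List (a -> a)  [subst: {-} | 1 pending]
  bind c := List (a -> a)
step 2: unify List b ~ b  [subst: {c:=List (a -> a)} | 0 pending]
  occurs-check fail

Answer: FAIL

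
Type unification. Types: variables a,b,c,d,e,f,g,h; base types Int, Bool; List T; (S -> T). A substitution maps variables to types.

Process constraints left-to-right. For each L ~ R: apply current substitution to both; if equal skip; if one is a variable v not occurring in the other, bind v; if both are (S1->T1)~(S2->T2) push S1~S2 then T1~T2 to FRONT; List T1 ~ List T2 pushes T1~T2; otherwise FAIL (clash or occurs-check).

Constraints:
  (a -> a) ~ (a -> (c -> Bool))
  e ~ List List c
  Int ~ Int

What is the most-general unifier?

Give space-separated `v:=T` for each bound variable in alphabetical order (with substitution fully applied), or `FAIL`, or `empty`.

step 1: unify (a -> a) ~ (a -> (c -> Bool))  [subst: {-} | 2 pending]
  -> decompose arrow: push a~a, a~(c -> Bool)
step 2: unify a ~ a  [subst: {-} | 3 pending]
  -> identical, skip
step 3: unify a ~ (c -> Bool)  [subst: {-} | 2 pending]
  bind a := (c -> Bool)
step 4: unify e ~ List List c  [subst: {a:=(c -> Bool)} | 1 pending]
  bind e := List List c
step 5: unify Int ~ Int  [subst: {a:=(c -> Bool), e:=List List c} | 0 pending]
  -> identical, skip

Answer: a:=(c -> Bool) e:=List List c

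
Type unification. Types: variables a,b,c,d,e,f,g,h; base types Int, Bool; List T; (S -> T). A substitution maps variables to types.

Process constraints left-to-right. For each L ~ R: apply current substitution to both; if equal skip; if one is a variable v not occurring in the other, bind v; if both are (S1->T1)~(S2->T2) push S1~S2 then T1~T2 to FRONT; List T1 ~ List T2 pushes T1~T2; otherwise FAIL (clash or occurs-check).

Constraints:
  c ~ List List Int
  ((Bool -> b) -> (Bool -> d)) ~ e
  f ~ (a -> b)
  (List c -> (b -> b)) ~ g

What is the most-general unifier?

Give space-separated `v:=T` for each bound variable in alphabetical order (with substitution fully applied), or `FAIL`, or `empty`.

step 1: unify c ~ List List Int  [subst: {-} | 3 pending]
  bind c := List List Int
step 2: unify ((Bool -> b) -> (Bool -> d)) ~ e  [subst: {c:=List List Int} | 2 pending]
  bind e := ((Bool -> b) -> (Bool -> d))
step 3: unify f ~ (a -> b)  [subst: {c:=List List Int, e:=((Bool -> b) -> (Bool -> d))} | 1 pending]
  bind f := (a -> b)
step 4: unify (List List List Int -> (b -> b)) ~ g  [subst: {c:=List List Int, e:=((Bool -> b) -> (Bool -> d)), f:=(a -> b)} | 0 pending]
  bind g := (List List List Int -> (b -> b))

Answer: c:=List List Int e:=((Bool -> b) -> (Bool -> d)) f:=(a -> b) g:=(List List List Int -> (b -> b))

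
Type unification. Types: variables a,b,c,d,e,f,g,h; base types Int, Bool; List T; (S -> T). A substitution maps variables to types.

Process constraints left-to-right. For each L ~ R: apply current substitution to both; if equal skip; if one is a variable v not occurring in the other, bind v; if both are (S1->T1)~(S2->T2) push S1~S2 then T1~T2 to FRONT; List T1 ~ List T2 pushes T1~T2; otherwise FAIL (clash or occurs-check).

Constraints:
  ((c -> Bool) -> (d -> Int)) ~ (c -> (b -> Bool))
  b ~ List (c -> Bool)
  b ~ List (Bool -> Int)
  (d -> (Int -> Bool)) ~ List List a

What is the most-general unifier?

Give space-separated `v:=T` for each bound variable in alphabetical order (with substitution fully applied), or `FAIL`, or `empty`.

step 1: unify ((c -> Bool) -> (d -> Int)) ~ (c -> (b -> Bool))  [subst: {-} | 3 pending]
  -> decompose arrow: push (c -> Bool)~c, (d -> Int)~(b -> Bool)
step 2: unify (c -> Bool) ~ c  [subst: {-} | 4 pending]
  occurs-check fail

Answer: FAIL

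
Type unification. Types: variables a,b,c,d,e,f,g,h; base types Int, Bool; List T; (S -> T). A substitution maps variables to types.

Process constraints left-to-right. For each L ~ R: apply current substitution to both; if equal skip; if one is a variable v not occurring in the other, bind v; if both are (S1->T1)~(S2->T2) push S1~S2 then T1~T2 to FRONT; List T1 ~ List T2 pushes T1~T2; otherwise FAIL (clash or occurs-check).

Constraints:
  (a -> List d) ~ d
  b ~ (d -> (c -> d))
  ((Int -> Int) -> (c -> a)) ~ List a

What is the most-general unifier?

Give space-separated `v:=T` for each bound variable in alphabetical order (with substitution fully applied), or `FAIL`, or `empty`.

Answer: FAIL

Derivation:
step 1: unify (a -> List d) ~ d  [subst: {-} | 2 pending]
  occurs-check fail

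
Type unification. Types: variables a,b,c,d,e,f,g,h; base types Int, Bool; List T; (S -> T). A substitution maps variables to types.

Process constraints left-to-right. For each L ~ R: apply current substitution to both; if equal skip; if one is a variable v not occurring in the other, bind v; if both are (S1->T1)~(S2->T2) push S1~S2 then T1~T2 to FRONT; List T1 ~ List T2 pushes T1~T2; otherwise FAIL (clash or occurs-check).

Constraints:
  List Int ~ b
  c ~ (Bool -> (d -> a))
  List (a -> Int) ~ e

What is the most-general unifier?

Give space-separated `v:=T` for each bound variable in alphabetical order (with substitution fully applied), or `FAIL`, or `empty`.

Answer: b:=List Int c:=(Bool -> (d -> a)) e:=List (a -> Int)

Derivation:
step 1: unify List Int ~ b  [subst: {-} | 2 pending]
  bind b := List Int
step 2: unify c ~ (Bool -> (d -> a))  [subst: {b:=List Int} | 1 pending]
  bind c := (Bool -> (d -> a))
step 3: unify List (a -> Int) ~ e  [subst: {b:=List Int, c:=(Bool -> (d -> a))} | 0 pending]
  bind e := List (a -> Int)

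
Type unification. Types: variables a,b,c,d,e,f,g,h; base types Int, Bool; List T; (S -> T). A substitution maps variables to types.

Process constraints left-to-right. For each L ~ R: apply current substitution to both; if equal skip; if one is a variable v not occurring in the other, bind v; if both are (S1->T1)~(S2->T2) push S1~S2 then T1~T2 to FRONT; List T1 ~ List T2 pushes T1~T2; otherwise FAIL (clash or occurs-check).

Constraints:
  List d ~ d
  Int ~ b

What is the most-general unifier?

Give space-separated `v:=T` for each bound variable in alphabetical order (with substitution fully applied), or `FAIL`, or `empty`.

step 1: unify List d ~ d  [subst: {-} | 1 pending]
  occurs-check fail

Answer: FAIL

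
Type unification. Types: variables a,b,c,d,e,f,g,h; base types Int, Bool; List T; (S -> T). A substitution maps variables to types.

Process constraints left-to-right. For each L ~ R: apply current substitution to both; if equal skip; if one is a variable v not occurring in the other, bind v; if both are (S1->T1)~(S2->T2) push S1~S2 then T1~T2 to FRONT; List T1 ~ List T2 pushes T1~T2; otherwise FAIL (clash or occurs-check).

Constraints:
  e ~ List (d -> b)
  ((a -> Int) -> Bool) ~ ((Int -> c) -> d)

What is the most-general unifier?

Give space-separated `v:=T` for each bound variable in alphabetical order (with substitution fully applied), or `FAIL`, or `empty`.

step 1: unify e ~ List (d -> b)  [subst: {-} | 1 pending]
  bind e := List (d -> b)
step 2: unify ((a -> Int) -> Bool) ~ ((Int -> c) -> d)  [subst: {e:=List (d -> b)} | 0 pending]
  -> decompose arrow: push (a -> Int)~(Int -> c), Bool~d
step 3: unify (a -> Int) ~ (Int -> c)  [subst: {e:=List (d -> b)} | 1 pending]
  -> decompose arrow: push a~Int, Int~c
step 4: unify a ~ Int  [subst: {e:=List (d -> b)} | 2 pending]
  bind a := Int
step 5: unify Int ~ c  [subst: {e:=List (d -> b), a:=Int} | 1 pending]
  bind c := Int
step 6: unify Bool ~ d  [subst: {e:=List (d -> b), a:=Int, c:=Int} | 0 pending]
  bind d := Bool

Answer: a:=Int c:=Int d:=Bool e:=List (Bool -> b)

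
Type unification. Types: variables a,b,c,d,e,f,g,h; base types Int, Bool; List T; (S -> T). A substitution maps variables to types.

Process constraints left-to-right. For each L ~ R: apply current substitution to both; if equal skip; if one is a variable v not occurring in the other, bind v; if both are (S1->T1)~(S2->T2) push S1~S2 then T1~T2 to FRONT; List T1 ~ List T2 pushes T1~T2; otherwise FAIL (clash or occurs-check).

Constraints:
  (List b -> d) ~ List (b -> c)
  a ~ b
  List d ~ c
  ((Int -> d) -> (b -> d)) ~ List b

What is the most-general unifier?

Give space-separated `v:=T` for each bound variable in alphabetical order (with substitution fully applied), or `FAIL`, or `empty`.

step 1: unify (List b -> d) ~ List (b -> c)  [subst: {-} | 3 pending]
  clash: (List b -> d) vs List (b -> c)

Answer: FAIL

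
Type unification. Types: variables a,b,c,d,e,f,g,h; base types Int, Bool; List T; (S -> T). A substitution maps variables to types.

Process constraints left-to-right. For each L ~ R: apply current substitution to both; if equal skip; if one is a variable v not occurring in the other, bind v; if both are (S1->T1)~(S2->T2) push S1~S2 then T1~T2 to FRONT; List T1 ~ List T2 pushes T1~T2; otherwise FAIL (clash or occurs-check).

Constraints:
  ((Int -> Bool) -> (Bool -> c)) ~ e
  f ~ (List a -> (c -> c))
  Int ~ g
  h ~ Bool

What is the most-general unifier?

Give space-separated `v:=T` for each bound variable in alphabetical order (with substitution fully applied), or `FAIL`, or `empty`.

step 1: unify ((Int -> Bool) -> (Bool -> c)) ~ e  [subst: {-} | 3 pending]
  bind e := ((Int -> Bool) -> (Bool -> c))
step 2: unify f ~ (List a -> (c -> c))  [subst: {e:=((Int -> Bool) -> (Bool -> c))} | 2 pending]
  bind f := (List a -> (c -> c))
step 3: unify Int ~ g  [subst: {e:=((Int -> Bool) -> (Bool -> c)), f:=(List a -> (c -> c))} | 1 pending]
  bind g := Int
step 4: unify h ~ Bool  [subst: {e:=((Int -> Bool) -> (Bool -> c)), f:=(List a -> (c -> c)), g:=Int} | 0 pending]
  bind h := Bool

Answer: e:=((Int -> Bool) -> (Bool -> c)) f:=(List a -> (c -> c)) g:=Int h:=Bool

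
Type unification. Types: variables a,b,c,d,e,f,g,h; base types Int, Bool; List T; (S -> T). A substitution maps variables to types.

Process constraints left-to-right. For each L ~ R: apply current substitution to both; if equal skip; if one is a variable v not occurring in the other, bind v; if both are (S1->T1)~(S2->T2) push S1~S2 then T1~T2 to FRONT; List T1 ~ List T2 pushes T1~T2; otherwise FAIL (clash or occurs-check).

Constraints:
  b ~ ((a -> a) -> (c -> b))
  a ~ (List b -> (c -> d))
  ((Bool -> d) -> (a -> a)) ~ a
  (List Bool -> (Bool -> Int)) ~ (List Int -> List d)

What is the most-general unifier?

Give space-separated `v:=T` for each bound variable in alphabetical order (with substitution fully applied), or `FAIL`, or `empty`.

step 1: unify b ~ ((a -> a) -> (c -> b))  [subst: {-} | 3 pending]
  occurs-check fail: b in ((a -> a) -> (c -> b))

Answer: FAIL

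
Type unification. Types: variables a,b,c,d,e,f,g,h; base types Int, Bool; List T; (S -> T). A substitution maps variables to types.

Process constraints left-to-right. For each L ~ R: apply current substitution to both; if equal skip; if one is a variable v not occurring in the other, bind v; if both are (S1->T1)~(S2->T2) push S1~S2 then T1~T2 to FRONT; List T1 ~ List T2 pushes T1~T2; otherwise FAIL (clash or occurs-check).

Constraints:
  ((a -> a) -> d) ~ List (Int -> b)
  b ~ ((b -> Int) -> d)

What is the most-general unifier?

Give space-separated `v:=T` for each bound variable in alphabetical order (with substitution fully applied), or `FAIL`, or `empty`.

Answer: FAIL

Derivation:
step 1: unify ((a -> a) -> d) ~ List (Int -> b)  [subst: {-} | 1 pending]
  clash: ((a -> a) -> d) vs List (Int -> b)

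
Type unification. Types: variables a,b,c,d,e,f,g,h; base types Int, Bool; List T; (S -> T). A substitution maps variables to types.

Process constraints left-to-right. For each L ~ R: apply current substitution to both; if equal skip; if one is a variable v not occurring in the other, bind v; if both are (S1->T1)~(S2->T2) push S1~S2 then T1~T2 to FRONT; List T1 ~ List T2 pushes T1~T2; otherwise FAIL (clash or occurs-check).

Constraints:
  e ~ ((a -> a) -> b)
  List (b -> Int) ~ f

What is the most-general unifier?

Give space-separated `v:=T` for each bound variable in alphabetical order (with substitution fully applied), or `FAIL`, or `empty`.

Answer: e:=((a -> a) -> b) f:=List (b -> Int)

Derivation:
step 1: unify e ~ ((a -> a) -> b)  [subst: {-} | 1 pending]
  bind e := ((a -> a) -> b)
step 2: unify List (b -> Int) ~ f  [subst: {e:=((a -> a) -> b)} | 0 pending]
  bind f := List (b -> Int)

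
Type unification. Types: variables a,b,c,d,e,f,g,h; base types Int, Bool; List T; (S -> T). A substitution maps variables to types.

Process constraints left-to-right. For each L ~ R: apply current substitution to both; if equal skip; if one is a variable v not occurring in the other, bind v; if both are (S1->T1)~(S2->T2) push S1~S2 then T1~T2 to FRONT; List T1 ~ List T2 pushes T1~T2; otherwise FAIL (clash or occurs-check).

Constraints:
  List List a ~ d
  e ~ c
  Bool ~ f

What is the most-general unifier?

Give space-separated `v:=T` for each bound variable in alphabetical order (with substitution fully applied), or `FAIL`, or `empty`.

Answer: d:=List List a e:=c f:=Bool

Derivation:
step 1: unify List List a ~ d  [subst: {-} | 2 pending]
  bind d := List List a
step 2: unify e ~ c  [subst: {d:=List List a} | 1 pending]
  bind e := c
step 3: unify Bool ~ f  [subst: {d:=List List a, e:=c} | 0 pending]
  bind f := Bool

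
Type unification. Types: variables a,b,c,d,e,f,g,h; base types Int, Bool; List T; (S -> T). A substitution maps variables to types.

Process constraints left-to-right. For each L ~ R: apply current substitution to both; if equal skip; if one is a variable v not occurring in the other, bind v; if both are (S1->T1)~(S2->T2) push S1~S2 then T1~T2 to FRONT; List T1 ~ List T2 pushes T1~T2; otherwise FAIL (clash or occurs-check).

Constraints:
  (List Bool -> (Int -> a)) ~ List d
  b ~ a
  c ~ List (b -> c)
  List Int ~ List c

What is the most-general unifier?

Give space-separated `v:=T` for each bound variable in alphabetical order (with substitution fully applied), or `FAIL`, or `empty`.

step 1: unify (List Bool -> (Int -> a)) ~ List d  [subst: {-} | 3 pending]
  clash: (List Bool -> (Int -> a)) vs List d

Answer: FAIL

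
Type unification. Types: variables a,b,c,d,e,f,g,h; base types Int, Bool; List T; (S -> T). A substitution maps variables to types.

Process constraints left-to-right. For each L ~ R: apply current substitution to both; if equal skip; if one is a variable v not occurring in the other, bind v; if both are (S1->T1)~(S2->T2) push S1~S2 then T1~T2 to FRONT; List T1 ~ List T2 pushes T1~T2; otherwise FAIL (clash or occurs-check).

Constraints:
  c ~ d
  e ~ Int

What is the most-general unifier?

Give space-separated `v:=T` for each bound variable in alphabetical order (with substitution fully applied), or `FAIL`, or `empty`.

Answer: c:=d e:=Int

Derivation:
step 1: unify c ~ d  [subst: {-} | 1 pending]
  bind c := d
step 2: unify e ~ Int  [subst: {c:=d} | 0 pending]
  bind e := Int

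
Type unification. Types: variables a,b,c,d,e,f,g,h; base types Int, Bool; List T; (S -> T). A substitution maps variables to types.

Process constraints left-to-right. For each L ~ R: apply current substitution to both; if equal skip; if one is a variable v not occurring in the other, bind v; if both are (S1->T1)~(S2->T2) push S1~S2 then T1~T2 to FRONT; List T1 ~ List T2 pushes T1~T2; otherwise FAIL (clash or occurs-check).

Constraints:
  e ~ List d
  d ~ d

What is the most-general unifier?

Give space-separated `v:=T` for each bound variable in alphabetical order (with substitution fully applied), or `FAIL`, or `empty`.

step 1: unify e ~ List d  [subst: {-} | 1 pending]
  bind e := List d
step 2: unify d ~ d  [subst: {e:=List d} | 0 pending]
  -> identical, skip

Answer: e:=List d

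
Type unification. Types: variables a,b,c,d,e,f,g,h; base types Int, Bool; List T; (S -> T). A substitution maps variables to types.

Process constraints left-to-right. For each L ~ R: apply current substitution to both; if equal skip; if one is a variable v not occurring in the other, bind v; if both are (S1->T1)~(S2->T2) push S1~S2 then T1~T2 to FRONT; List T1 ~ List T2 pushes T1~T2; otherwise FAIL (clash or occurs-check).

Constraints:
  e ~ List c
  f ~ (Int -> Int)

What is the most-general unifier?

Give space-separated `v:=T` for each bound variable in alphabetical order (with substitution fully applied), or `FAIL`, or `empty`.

Answer: e:=List c f:=(Int -> Int)

Derivation:
step 1: unify e ~ List c  [subst: {-} | 1 pending]
  bind e := List c
step 2: unify f ~ (Int -> Int)  [subst: {e:=List c} | 0 pending]
  bind f := (Int -> Int)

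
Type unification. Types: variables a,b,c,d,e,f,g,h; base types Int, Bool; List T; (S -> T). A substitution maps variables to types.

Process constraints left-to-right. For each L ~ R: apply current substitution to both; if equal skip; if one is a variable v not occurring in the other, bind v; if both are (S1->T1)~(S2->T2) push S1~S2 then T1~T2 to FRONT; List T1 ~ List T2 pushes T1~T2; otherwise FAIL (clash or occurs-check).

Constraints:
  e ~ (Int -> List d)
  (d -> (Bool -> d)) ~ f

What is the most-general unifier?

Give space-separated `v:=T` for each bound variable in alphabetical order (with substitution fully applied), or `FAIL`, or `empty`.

Answer: e:=(Int -> List d) f:=(d -> (Bool -> d))

Derivation:
step 1: unify e ~ (Int -> List d)  [subst: {-} | 1 pending]
  bind e := (Int -> List d)
step 2: unify (d -> (Bool -> d)) ~ f  [subst: {e:=(Int -> List d)} | 0 pending]
  bind f := (d -> (Bool -> d))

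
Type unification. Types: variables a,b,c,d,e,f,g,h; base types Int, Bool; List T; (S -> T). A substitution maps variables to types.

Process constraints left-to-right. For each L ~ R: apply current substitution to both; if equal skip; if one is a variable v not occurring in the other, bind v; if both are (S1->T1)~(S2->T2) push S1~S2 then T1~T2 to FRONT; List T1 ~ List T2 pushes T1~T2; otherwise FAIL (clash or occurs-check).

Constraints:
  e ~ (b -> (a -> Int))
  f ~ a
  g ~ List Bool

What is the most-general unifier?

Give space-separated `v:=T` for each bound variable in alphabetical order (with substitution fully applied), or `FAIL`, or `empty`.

Answer: e:=(b -> (a -> Int)) f:=a g:=List Bool

Derivation:
step 1: unify e ~ (b -> (a -> Int))  [subst: {-} | 2 pending]
  bind e := (b -> (a -> Int))
step 2: unify f ~ a  [subst: {e:=(b -> (a -> Int))} | 1 pending]
  bind f := a
step 3: unify g ~ List Bool  [subst: {e:=(b -> (a -> Int)), f:=a} | 0 pending]
  bind g := List Bool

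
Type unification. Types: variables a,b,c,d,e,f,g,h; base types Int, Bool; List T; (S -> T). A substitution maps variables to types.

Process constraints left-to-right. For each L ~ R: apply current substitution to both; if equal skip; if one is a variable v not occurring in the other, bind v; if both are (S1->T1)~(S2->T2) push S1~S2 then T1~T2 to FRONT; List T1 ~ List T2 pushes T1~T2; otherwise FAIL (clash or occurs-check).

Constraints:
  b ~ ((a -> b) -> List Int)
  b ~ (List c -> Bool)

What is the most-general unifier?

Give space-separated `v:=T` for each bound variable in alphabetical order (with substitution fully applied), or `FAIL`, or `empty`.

Answer: FAIL

Derivation:
step 1: unify b ~ ((a -> b) -> List Int)  [subst: {-} | 1 pending]
  occurs-check fail: b in ((a -> b) -> List Int)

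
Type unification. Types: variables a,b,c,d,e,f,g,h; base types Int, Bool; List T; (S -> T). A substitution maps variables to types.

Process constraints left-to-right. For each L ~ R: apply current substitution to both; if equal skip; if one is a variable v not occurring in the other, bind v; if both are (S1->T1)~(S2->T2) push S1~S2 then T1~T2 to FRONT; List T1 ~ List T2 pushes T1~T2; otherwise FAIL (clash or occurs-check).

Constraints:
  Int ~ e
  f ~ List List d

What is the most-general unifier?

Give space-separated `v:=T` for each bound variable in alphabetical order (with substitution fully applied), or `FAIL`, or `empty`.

Answer: e:=Int f:=List List d

Derivation:
step 1: unify Int ~ e  [subst: {-} | 1 pending]
  bind e := Int
step 2: unify f ~ List List d  [subst: {e:=Int} | 0 pending]
  bind f := List List d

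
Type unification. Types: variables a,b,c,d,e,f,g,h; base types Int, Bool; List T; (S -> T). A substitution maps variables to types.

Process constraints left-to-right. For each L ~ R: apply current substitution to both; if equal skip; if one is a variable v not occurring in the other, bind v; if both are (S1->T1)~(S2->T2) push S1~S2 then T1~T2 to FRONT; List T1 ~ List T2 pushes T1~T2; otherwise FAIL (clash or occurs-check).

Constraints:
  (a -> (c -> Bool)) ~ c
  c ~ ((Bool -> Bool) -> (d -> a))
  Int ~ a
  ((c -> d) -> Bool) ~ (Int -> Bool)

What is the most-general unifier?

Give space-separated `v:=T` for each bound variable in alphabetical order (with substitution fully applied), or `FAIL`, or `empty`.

step 1: unify (a -> (c -> Bool)) ~ c  [subst: {-} | 3 pending]
  occurs-check fail

Answer: FAIL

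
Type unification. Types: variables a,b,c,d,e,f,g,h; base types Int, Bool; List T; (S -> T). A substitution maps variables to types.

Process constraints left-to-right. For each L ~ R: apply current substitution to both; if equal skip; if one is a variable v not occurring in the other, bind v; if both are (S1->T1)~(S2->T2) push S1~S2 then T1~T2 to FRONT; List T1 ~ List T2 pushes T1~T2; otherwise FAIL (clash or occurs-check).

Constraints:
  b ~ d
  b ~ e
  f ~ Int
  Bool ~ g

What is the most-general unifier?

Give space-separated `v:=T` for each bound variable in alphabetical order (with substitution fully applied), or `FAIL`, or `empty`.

Answer: b:=e d:=e f:=Int g:=Bool

Derivation:
step 1: unify b ~ d  [subst: {-} | 3 pending]
  bind b := d
step 2: unify d ~ e  [subst: {b:=d} | 2 pending]
  bind d := e
step 3: unify f ~ Int  [subst: {b:=d, d:=e} | 1 pending]
  bind f := Int
step 4: unify Bool ~ g  [subst: {b:=d, d:=e, f:=Int} | 0 pending]
  bind g := Bool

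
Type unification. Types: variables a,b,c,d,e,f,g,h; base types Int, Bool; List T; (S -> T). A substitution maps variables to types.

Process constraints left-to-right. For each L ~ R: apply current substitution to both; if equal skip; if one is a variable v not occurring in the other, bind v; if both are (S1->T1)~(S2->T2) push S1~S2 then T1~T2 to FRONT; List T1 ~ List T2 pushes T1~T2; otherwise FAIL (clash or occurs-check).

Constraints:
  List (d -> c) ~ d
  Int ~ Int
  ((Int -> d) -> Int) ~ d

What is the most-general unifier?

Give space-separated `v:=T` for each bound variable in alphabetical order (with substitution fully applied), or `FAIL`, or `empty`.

Answer: FAIL

Derivation:
step 1: unify List (d -> c) ~ d  [subst: {-} | 2 pending]
  occurs-check fail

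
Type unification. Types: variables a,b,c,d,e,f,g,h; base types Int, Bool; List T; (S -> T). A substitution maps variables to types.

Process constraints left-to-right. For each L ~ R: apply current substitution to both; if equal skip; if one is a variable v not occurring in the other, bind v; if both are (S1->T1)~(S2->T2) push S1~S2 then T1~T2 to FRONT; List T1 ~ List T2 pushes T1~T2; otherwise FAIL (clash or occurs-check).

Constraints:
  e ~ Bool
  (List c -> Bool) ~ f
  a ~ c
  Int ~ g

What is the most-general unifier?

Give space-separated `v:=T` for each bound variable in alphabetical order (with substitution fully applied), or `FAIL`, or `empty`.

Answer: a:=c e:=Bool f:=(List c -> Bool) g:=Int

Derivation:
step 1: unify e ~ Bool  [subst: {-} | 3 pending]
  bind e := Bool
step 2: unify (List c -> Bool) ~ f  [subst: {e:=Bool} | 2 pending]
  bind f := (List c -> Bool)
step 3: unify a ~ c  [subst: {e:=Bool, f:=(List c -> Bool)} | 1 pending]
  bind a := c
step 4: unify Int ~ g  [subst: {e:=Bool, f:=(List c -> Bool), a:=c} | 0 pending]
  bind g := Int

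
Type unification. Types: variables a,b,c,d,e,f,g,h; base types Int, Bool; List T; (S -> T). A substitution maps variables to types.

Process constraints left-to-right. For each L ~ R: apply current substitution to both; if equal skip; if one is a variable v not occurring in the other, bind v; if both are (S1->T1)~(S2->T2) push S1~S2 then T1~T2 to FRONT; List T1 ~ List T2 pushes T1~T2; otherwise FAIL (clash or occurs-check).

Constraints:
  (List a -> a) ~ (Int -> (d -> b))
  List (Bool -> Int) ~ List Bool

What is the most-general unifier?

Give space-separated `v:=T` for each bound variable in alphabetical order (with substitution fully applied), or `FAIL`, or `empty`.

step 1: unify (List a -> a) ~ (Int -> (d -> b))  [subst: {-} | 1 pending]
  -> decompose arrow: push List a~Int, a~(d -> b)
step 2: unify List a ~ Int  [subst: {-} | 2 pending]
  clash: List a vs Int

Answer: FAIL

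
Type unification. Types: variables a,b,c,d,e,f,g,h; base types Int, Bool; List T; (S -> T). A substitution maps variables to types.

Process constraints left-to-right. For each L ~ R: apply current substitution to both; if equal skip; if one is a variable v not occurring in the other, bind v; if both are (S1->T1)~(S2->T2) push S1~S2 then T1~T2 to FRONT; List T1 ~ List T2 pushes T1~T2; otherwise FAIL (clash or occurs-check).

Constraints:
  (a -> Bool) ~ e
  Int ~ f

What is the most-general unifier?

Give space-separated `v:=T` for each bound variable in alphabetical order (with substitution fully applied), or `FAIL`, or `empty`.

Answer: e:=(a -> Bool) f:=Int

Derivation:
step 1: unify (a -> Bool) ~ e  [subst: {-} | 1 pending]
  bind e := (a -> Bool)
step 2: unify Int ~ f  [subst: {e:=(a -> Bool)} | 0 pending]
  bind f := Int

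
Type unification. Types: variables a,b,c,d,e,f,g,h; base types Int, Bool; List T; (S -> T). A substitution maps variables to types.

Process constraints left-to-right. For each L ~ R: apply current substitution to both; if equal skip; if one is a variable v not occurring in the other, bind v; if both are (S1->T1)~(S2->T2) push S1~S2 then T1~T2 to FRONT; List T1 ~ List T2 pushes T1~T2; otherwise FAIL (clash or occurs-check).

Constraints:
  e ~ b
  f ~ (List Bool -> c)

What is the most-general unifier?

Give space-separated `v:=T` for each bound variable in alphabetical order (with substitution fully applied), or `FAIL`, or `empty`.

Answer: e:=b f:=(List Bool -> c)

Derivation:
step 1: unify e ~ b  [subst: {-} | 1 pending]
  bind e := b
step 2: unify f ~ (List Bool -> c)  [subst: {e:=b} | 0 pending]
  bind f := (List Bool -> c)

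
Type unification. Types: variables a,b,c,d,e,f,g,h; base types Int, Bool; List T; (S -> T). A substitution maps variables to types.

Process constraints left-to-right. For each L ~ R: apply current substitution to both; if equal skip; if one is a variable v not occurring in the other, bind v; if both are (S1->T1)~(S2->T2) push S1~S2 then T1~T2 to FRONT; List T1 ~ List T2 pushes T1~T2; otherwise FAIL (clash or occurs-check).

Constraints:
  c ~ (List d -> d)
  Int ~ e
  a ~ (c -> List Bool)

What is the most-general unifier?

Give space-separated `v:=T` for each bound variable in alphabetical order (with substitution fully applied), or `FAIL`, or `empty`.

Answer: a:=((List d -> d) -> List Bool) c:=(List d -> d) e:=Int

Derivation:
step 1: unify c ~ (List d -> d)  [subst: {-} | 2 pending]
  bind c := (List d -> d)
step 2: unify Int ~ e  [subst: {c:=(List d -> d)} | 1 pending]
  bind e := Int
step 3: unify a ~ ((List d -> d) -> List Bool)  [subst: {c:=(List d -> d), e:=Int} | 0 pending]
  bind a := ((List d -> d) -> List Bool)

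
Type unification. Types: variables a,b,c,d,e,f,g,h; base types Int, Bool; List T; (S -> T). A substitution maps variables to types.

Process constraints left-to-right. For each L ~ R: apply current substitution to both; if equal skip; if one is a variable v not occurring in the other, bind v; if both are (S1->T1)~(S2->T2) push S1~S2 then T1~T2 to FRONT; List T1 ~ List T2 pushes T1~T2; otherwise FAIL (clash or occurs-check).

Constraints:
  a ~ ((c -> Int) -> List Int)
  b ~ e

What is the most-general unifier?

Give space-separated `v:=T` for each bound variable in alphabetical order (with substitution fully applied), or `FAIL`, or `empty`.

Answer: a:=((c -> Int) -> List Int) b:=e

Derivation:
step 1: unify a ~ ((c -> Int) -> List Int)  [subst: {-} | 1 pending]
  bind a := ((c -> Int) -> List Int)
step 2: unify b ~ e  [subst: {a:=((c -> Int) -> List Int)} | 0 pending]
  bind b := e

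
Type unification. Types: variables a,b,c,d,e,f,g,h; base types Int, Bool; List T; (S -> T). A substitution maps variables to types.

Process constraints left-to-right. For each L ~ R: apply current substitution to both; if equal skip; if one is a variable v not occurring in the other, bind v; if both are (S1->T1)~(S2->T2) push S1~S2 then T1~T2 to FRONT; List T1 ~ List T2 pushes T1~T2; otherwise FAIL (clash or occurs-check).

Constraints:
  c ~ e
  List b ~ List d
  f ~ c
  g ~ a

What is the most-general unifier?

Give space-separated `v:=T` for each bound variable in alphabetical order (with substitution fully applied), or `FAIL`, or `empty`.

Answer: b:=d c:=e f:=e g:=a

Derivation:
step 1: unify c ~ e  [subst: {-} | 3 pending]
  bind c := e
step 2: unify List b ~ List d  [subst: {c:=e} | 2 pending]
  -> decompose List: push b~d
step 3: unify b ~ d  [subst: {c:=e} | 2 pending]
  bind b := d
step 4: unify f ~ e  [subst: {c:=e, b:=d} | 1 pending]
  bind f := e
step 5: unify g ~ a  [subst: {c:=e, b:=d, f:=e} | 0 pending]
  bind g := a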